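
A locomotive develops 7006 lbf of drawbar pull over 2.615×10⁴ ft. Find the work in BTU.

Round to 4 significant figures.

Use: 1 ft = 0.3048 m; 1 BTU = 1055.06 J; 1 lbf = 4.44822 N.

7006 lbf × 4.44822 = 31164.2 N
2.615×10⁴ ft × 0.3048 = 7970.52 m
W = F × d = 31164.2 N × 7970.52 m = 2.48395×10⁸ J
2.48395×10⁸ J ÷ (1055.06 J/BTU) = 235432 BTU

2.354×10⁵ BTU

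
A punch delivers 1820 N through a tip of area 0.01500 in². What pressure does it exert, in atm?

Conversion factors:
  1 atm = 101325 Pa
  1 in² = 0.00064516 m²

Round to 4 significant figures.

1856 atm

0.01500 in² × 0.00064516 = 9.6774×10⁻⁶ m²
P = F / A = 1820 N / 9.6774×10⁻⁶ m² = 1.88067×10⁸ Pa
1.88067×10⁸ Pa ÷ (101325 Pa/atm) = 1856.08 atm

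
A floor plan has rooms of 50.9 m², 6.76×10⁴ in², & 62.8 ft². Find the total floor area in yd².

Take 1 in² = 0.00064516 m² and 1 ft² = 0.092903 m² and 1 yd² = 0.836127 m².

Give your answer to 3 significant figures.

120 yd²

50.9 m² (already m²)
6.76×10⁴ in² × 0.00064516 = 43.6128 m²
62.8 ft² × 0.092903 = 5.83431 m²
Total: 50.9 + 43.6128 + 5.83431 = 100.347 m²
In yd²: 100.347 / 0.836127 = 120.014 yd²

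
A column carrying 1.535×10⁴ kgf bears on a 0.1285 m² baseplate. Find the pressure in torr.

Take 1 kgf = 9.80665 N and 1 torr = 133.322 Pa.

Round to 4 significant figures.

8787 torr

1.535×10⁴ kgf × 9.80665 = 150532 N
P = F / A = 150532 N / 0.1285 m² = 1.17146×10⁶ Pa
1.17146×10⁶ Pa ÷ (133.322 Pa/torr) = 8786.7 torr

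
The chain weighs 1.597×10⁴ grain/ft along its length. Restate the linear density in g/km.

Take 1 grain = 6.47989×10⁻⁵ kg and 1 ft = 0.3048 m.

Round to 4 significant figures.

3.395×10⁶ g/km

1.597×10⁴ grain/ft × 6.47989×10⁻⁵ kg/grain ÷ 0.3048 m/ft = 3.39514 kg/m
3.39514 kg/m ÷ 0.001 kg/g × 1000 m/km = 3.39514×10⁶ g/km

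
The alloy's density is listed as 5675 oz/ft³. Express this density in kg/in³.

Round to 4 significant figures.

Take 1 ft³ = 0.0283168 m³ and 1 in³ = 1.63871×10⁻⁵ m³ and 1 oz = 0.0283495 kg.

0.09310 kg/in³

5675 oz/ft³ × 0.0283495 kg/oz ÷ 0.0283168 m³/ft³ = 5681.55 kg/m³
5681.55 kg/m³ × 1.63871×10⁻⁵ m³/in³ = 0.0931041 kg/in³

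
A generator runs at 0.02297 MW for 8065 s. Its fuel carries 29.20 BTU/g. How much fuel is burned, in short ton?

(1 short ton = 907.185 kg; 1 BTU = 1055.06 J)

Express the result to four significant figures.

0.006628 short ton

0.02297 MW → 22970 W
E = P × t = 22970 × 8065 = 1.85253×10⁸ J
29.20 BTU/g → 3.08078×10⁷ J/kg
m = E / e_s = 1.85253×10⁸ / 3.08078×10⁷ = 6.01318 kg
In short ton: 6.01318 / 907.185 = 0.00662839 short ton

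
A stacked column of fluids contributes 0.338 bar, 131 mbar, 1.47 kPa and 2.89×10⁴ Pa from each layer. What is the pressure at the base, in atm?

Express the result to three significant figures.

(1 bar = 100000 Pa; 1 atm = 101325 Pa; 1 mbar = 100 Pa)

0.338 bar × 100000 = 33800 Pa
131 mbar × 100 = 13100 Pa
1.47 kPa × 1000 = 1470 Pa
2.89×10⁴ Pa (already Pa)
Sum: 33800 + 13100 + 1470 + 28900 = 77270 Pa
In atm: 77270 / 101325 = 0.762596 atm

0.763 atm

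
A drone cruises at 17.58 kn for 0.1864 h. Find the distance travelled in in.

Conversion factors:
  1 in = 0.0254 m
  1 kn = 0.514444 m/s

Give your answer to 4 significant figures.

17.58 kn × 0.514444 → 9.04393 m/s
0.1864 h × 3600 → 671.04 s
d = v × t = 9.04393 m/s × 671.04 s = 6068.84 m
6068.84 m ÷ (0.0254 m/in) = 238931 in

2.389×10⁵ in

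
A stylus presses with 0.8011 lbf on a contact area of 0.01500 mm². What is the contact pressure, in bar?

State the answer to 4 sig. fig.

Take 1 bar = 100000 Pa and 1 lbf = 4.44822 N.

0.8011 lbf × 4.44822 → 3.56347 N
0.01500 mm² × 10⁻⁶ → 1.5×10⁻⁸ m²
P = F / A = 3.56347 N / 1.5×10⁻⁸ m² = 2.37565×10⁸ Pa
2.37565×10⁸ Pa ÷ (100000 Pa/bar) = 2375.65 bar

2376 bar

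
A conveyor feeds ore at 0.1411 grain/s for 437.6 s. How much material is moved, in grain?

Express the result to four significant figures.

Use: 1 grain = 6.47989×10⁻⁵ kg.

0.1411 grain/s → 9.14312×10⁻⁶ kg/s
m = ṁ × t = 9.14312×10⁻⁶ × 437.6 = 0.00400103 kg
In grain: 0.00400103 / 6.47989×10⁻⁵ = 61.7453 grain

61.75 grain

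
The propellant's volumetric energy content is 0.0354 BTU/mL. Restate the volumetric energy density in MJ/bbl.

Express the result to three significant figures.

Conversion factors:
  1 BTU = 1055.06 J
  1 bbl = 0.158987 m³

0.0354 BTU/mL × 1055.06 J/BTU ÷ 10⁻⁶ m³/mL = 3.73491×10⁷ J/m³
3.73491×10⁷ J/m³ ÷ 1000000 J/MJ × 0.158987 m³/bbl = 5.93802 MJ/bbl

5.94 MJ/bbl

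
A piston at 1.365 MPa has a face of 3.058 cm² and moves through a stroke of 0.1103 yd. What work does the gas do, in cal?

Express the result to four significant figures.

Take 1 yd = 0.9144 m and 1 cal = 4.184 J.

10.06 cal

1.365 MPa → 1.365×10⁶ Pa
3.058 cm² → 3.058×10⁻⁴ m²
F = P × A = 1.365×10⁶ × 3.058×10⁻⁴ = 417.417 N
0.1103 yd → 0.100858 m
W = F × d = 417.417 × 0.100858 = 42.0998 J
In cal: 42.0998 / 4.184 = 10.0621 cal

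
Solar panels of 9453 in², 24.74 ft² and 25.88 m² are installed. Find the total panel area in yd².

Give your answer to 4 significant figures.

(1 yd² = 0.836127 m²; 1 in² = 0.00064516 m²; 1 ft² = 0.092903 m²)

9453 in² × 0.00064516 = 6.0987 m²
24.74 ft² × 0.092903 = 2.29842 m²
25.88 m² (already m²)
Total: 6.0987 + 2.29842 + 25.88 = 34.2771 m²
In yd²: 34.2771 / 0.836127 = 40.9951 yd²

41.00 yd²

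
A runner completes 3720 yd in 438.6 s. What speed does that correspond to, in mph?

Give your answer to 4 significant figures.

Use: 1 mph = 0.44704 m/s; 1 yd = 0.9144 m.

17.35 mph

3720 yd × 0.9144 → 3401.57 m
v = d / t = 3401.57 m / 438.6 s = 7.75552 m/s
7.75552 m/s ÷ (0.44704 m/s/mph) = 17.3486 mph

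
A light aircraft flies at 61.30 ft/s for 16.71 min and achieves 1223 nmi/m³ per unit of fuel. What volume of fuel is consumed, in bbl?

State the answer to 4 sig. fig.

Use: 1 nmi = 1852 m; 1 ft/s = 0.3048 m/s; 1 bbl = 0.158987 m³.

61.30 ft/s → 18.6842 m/s
16.71 min → 1002.6 s
d = v × t = 18.6842 × 1002.6 = 18732.8 m
1223 nmi/m³ → 2.265×10⁶ m/m³
V = d / (distance per unit fuel) = 18732.8 / 2.265×10⁶ = 0.00827055 m³
In bbl: 0.00827055 / 0.158987 = 0.0520203 bbl

0.05202 bbl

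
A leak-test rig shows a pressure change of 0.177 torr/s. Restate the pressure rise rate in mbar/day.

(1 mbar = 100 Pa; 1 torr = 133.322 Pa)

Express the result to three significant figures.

0.177 torr/s × 133.322 Pa/torr = 23.598 Pa/s
23.598 Pa/s ÷ 100 Pa/mbar × 86400 s/day = 20388.7 mbar/day

2.04×10⁴ mbar/day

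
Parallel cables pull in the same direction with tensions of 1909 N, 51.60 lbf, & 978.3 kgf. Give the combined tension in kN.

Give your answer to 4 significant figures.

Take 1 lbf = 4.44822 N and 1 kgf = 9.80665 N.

1909 N (already N)
51.60 lbf × 4.44822 = 229.528 N
978.3 kgf × 9.80665 = 9593.85 N
Combined: 1909 + 229.528 + 9593.85 = 11732.4 N
In kN: 11732.4 / 1000 = 11.7324 kN

11.73 kN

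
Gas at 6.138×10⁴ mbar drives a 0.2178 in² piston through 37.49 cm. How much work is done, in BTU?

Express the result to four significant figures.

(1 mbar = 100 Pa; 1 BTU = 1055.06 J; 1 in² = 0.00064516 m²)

0.3065 BTU

6.138×10⁴ mbar → 6.138×10⁶ Pa
0.2178 in² → 1.40516×10⁻⁴ m²
F = P × A = 6.138×10⁶ × 1.40516×10⁻⁴ = 862.487 N
37.49 cm → 0.3749 m
W = F × d = 862.487 × 0.3749 = 323.346 J
In BTU: 323.346 / 1055.06 = 0.306472 BTU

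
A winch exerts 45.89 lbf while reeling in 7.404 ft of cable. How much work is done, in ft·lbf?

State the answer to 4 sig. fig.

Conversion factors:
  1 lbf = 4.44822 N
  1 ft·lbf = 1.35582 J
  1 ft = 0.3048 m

45.89 lbf × 4.44822 = 204.129 N
7.404 ft × 0.3048 = 2.25674 m
W = F × d = 204.129 N × 2.25674 m = 460.666 J
460.666 J ÷ (1.35582 J/ft·lbf) = 339.769 ft·lbf

339.8 ft·lbf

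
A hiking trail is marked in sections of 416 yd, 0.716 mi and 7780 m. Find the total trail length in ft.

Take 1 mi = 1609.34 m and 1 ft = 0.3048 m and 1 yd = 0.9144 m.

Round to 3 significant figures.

3.06×10⁴ ft

416 yd × 0.9144 → 380.39 m
0.716 mi × 1609.34 → 1152.29 m
7780 m (already m)
Combined: 380.39 + 1152.29 + 7780 = 9312.68 m
In ft: 9312.68 / 0.3048 = 30553.4 ft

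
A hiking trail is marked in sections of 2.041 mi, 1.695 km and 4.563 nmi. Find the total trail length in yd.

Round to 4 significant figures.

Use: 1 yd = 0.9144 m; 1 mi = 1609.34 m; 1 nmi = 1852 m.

1.469×10⁴ yd

2.041 mi × 1609.34 = 3284.66 m
1.695 km × 1000 = 1695 m
4.563 nmi × 1852 = 8450.68 m
Total: 3284.66 + 1695 + 8450.68 = 13430.3 m
In yd: 13430.3 / 0.9144 = 14687.6 yd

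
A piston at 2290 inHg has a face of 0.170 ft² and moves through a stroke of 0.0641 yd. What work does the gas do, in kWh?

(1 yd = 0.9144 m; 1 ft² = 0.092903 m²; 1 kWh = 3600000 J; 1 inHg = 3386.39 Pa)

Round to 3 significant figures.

0.00199 kWh

2290 inHg → 7.75483×10⁶ Pa
0.170 ft² → 0.0157935 m²
F = P × A = 7.75483×10⁶ × 0.0157935 = 122476 N
0.0641 yd → 0.058613 m
W = F × d = 122476 × 0.058613 = 7178.69 J
In kWh: 7178.69 / 3600000 = 0.00199408 kWh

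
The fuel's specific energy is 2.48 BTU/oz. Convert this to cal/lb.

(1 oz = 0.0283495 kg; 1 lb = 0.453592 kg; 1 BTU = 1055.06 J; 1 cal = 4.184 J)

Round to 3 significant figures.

1.00×10⁴ cal/lb

2.48 BTU/oz × 1055.06 J/BTU ÷ 0.0283495 kg/oz = 92296.1 J/kg
92296.1 J/kg ÷ 4.184 J/cal × 0.453592 kg/lb = 10005.9 cal/lb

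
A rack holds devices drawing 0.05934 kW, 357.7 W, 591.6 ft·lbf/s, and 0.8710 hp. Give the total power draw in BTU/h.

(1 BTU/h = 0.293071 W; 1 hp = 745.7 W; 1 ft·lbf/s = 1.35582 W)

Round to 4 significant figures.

6376 BTU/h

0.05934 kW × 1000 = 59.34 W
357.7 W (already W)
591.6 ft·lbf/s × 1.35582 = 802.103 W
0.8710 hp × 745.7 = 649.505 W
Sum: 59.34 + 357.7 + 802.103 + 649.505 = 1868.65 W
In BTU/h: 1868.65 / 0.293071 = 6376.1 BTU/h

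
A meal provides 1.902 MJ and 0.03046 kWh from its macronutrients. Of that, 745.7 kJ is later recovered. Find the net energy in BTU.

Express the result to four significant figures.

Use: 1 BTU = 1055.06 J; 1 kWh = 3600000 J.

1200 BTU

1.902 MJ × 1000000 = 1.902×10⁶ J
0.03046 kWh × 3600000 = 109656 J
745.7 kJ × 1000 = 745700 J
Result: 1.902×10⁶ + 109656 − 745700 = 1.26596×10⁶ J
In BTU: 1.26596×10⁶ / 1055.06 = 1199.89 BTU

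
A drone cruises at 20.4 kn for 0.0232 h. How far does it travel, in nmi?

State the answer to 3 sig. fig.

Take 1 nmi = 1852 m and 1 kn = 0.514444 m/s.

0.473 nmi

20.4 kn × 0.514444 → 10.4947 m/s
0.0232 h × 3600 → 83.52 s
d = v × t = 10.4947 m/s × 83.52 s = 876.517 m
876.517 m ÷ (1852 m/nmi) = 0.473281 nmi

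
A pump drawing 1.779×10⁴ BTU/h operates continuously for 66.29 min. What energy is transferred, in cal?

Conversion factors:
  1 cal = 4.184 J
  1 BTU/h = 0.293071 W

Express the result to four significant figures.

4.956×10⁶ cal

1.779×10⁴ BTU/h × 0.293071 = 5213.73 W
66.29 min × 60 = 3977.4 s
E = P × t = 5213.73 W × 3977.4 s = 2.07371×10⁷ J
2.07371×10⁷ J ÷ (4.184 J/cal) = 4.95629×10⁶ cal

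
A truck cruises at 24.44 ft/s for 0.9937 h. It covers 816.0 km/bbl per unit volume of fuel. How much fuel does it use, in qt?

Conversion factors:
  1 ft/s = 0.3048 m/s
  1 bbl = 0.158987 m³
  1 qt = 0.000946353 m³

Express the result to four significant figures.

24.44 ft/s → 7.44931 m/s
0.9937 h → 3577.32 s
d = v × t = 7.44931 × 3577.32 = 26648.6 m
816.0 km/bbl → 5.1325×10⁶ m/m³
V = d / (distance per unit fuel) = 26648.6 / 5.1325×10⁶ = 0.00519213 m³
In qt: 0.00519213 / 0.000946353 = 5.48646 qt

5.486 qt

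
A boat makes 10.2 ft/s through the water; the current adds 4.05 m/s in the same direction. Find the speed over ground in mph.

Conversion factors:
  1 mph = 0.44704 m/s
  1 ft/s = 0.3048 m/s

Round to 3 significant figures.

16.0 mph

10.2 ft/s × 0.3048 = 3.10896 m/s
4.05 m/s (already m/s)
Combined: 3.10896 + 4.05 = 7.15896 m/s
In mph: 7.15896 / 0.44704 = 16.0141 mph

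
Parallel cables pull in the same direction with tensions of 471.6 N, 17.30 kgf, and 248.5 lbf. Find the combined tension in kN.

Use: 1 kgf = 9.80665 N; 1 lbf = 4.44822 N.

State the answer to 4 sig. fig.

1.747 kN

471.6 N (already N)
17.30 kgf × 9.80665 = 169.655 N
248.5 lbf × 4.44822 = 1105.38 N
Combined: 471.6 + 169.655 + 1105.38 = 1746.64 N
In kN: 1746.64 / 1000 = 1.74664 kN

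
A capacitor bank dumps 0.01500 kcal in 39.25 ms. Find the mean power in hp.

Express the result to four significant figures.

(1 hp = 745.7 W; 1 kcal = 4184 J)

0.01500 kcal × 4184 = 62.76 J
39.25 ms × 0.001 = 0.03925 s
P = E / t = 62.76 J / 0.03925 s = 1598.98 W
1598.98 W ÷ (745.7 W/hp) = 2.14427 hp

2.144 hp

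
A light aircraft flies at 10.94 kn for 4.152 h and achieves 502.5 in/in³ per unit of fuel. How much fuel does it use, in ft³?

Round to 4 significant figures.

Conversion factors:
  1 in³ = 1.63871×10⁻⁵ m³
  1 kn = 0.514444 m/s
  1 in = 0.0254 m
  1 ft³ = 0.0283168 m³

3.814 ft³

10.94 kn → 5.62802 m/s
4.152 h → 14947.2 s
d = v × t = 5.62802 × 14947.2 = 84123.1 m
502.5 in/in³ → 778875 m/m³
V = d / (distance per unit fuel) = 84123.1 / 778875 = 0.108006 m³
In ft³: 0.108006 / 0.0283168 = 3.8142 ft³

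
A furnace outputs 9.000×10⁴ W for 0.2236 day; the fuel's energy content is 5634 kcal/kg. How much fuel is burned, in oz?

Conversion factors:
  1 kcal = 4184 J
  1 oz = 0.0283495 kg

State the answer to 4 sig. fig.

2602 oz

0.2236 day → 19319 s
E = P × t = 90000 × 19319 = 1.73871×10⁹ J
5634 kcal/kg → 2.35727×10⁷ J/kg
m = E / e_s = 1.73871×10⁹ / 2.35727×10⁷ = 73.7595 kg
In oz: 73.7595 / 0.0283495 = 2601.79 oz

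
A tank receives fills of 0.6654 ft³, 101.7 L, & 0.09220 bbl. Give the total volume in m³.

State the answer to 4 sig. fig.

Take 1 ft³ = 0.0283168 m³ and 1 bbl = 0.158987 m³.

0.1352 m³

0.6654 ft³ × 0.0283168 = 0.018842 m³
101.7 L × 0.001 = 0.1017 m³
0.09220 bbl × 0.158987 = 0.0146586 m³
Combined: 0.018842 + 0.1017 + 0.0146586 = 0.135201 m³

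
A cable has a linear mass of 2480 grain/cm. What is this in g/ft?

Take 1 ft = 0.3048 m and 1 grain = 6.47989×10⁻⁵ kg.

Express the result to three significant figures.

4900 g/ft

2480 grain/cm × 6.47989×10⁻⁵ kg/grain ÷ 0.01 m/cm = 16.0701 kg/m
16.0701 kg/m ÷ 0.001 kg/g × 0.3048 m/ft = 4898.17 g/ft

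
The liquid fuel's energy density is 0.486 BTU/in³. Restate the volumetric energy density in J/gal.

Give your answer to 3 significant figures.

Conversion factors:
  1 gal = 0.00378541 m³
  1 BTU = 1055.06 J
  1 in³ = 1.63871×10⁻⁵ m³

0.486 BTU/in³ × 1055.06 J/BTU ÷ 1.63871×10⁻⁵ m³/in³ = 3.12904×10⁷ J/m³
3.12904×10⁷ J/m³ × 0.00378541 m³/gal = 118447 J/gal

1.18×10⁵ J/gal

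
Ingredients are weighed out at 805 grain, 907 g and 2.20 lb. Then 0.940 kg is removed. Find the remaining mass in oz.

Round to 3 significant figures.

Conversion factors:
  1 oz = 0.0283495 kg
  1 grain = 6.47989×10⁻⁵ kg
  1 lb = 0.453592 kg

35.9 oz

805 grain × 6.47989×10⁻⁵ → 0.0521631 kg
907 g × 0.001 → 0.907 kg
2.20 lb × 0.453592 → 0.997902 kg
0.940 kg (already kg)
Sum: 0.0521631 + 0.907 + 0.997902 − 0.94 = 1.01707 kg
In oz: 1.01707 / 0.0283495 = 35.8761 oz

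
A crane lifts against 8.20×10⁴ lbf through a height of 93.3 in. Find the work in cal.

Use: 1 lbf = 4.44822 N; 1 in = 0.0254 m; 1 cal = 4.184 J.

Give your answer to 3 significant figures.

2.07×10⁵ cal

8.20×10⁴ lbf × 4.44822 = 364754 N
93.3 in × 0.0254 = 2.36982 m
W = F × d = 364754 N × 2.36982 m = 864401 J
864401 J ÷ (4.184 J/cal) = 206597 cal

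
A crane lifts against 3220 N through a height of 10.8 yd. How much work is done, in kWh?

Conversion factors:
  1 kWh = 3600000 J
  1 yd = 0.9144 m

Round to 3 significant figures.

10.8 yd × 0.9144 → 9.87552 m
W = F × d = 3220 N × 9.87552 m = 31799.2 J
31799.2 J ÷ (3600000 J/kWh) = 0.00883311 kWh

0.00883 kWh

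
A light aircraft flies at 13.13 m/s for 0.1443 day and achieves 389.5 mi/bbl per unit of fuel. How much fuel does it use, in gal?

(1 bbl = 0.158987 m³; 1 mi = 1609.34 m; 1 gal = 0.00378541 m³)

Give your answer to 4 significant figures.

0.1443 day → 12467.5 s
d = v × t = 13.13 × 12467.5 = 163698 m
389.5 mi/bbl → 3.9427×10⁶ m/m³
V = d / (distance per unit fuel) = 163698 / 3.9427×10⁶ = 0.0415193 m³
In gal: 0.0415193 / 0.00378541 = 10.9682 gal

10.97 gal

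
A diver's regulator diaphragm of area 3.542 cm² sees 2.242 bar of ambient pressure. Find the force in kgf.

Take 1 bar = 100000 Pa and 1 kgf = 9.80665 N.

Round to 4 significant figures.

8.098 kgf

2.242 bar × 100000 = 224200 Pa
3.542 cm² × 0.0001 = 3.542×10⁻⁴ m²
F = P × A = 224200 Pa × 3.542×10⁻⁴ m² = 79.4116 N
79.4116 N ÷ (9.80665 N/kgf) = 8.09773 kgf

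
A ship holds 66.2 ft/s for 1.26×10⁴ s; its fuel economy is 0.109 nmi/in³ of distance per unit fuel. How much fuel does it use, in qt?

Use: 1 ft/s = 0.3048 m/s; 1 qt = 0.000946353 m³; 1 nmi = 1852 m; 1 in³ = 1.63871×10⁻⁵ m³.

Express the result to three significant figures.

21.8 qt

66.2 ft/s → 20.1778 m/s
d = v × t = 20.1778 × 12600 = 254240 m
0.109 nmi/in³ → 1.23187×10⁷ m/m³
V = d / (distance per unit fuel) = 254240 / 1.23187×10⁷ = 0.0206385 m³
In qt: 0.0206385 / 0.000946353 = 21.8085 qt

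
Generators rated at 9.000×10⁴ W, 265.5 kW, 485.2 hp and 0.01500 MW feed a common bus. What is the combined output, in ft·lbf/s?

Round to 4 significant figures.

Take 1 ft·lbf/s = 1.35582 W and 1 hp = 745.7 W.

9.000×10⁴ W (already W)
265.5 kW × 1000 = 265500 W
485.2 hp × 745.7 = 361814 W
0.01500 MW × 1000000 = 15000 W
Combined: 90000 + 265500 + 361814 + 15000 = 732314 W
In ft·lbf/s: 732314 / 1.35582 = 540126 ft·lbf/s

5.401×10⁵ ft·lbf/s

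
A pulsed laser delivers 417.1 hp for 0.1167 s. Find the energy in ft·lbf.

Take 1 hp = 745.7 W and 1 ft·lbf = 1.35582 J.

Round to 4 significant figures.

2.677×10⁴ ft·lbf

417.1 hp × 745.7 = 311031 W
E = P × t = 311031 W × 0.1167 s = 36297.3 J
36297.3 J ÷ (1.35582 J/ft·lbf) = 26771.5 ft·lbf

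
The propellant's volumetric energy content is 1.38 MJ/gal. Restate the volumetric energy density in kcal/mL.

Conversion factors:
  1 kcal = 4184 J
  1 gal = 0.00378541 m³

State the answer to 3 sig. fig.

0.0871 kcal/mL

1.38 MJ/gal × 1000000 J/MJ ÷ 0.00378541 m³/gal = 3.64558×10⁸ J/m³
3.64558×10⁸ J/m³ ÷ 4184 J/kcal × 10⁻⁶ m³/mL = 0.0871315 kcal/mL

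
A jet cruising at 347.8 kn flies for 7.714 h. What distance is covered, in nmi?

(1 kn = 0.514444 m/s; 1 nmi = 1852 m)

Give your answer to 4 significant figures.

2683 nmi

347.8 kn × 0.514444 = 178.924 m/s
7.714 h × 3600 = 27770.4 s
d = v × t = 178.924 m/s × 27770.4 s = 4.96879×10⁶ m
4.96879×10⁶ m ÷ (1852 m/nmi) = 2682.93 nmi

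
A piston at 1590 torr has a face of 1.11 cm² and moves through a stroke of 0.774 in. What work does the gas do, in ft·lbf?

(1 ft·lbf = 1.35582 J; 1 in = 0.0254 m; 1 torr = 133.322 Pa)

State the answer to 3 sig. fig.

0.341 ft·lbf

1590 torr → 211982 Pa
1.11 cm² → 1.11×10⁻⁴ m²
F = P × A = 211982 × 1.11×10⁻⁴ = 23.53 N
0.774 in → 0.0196596 m
W = F × d = 23.53 × 0.0196596 = 0.46259 J
In ft·lbf: 0.46259 / 1.35582 = 0.341188 ft·lbf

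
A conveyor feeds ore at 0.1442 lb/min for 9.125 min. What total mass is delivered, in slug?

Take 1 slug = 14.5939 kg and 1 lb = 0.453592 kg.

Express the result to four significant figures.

0.1442 lb/min → 0.00109013 kg/s
9.125 min → 547.5 s
m = ṁ × t = 0.00109013 × 547.5 = 0.596846 kg
In slug: 0.596846 / 14.5939 = 0.040897 slug

0.04090 slug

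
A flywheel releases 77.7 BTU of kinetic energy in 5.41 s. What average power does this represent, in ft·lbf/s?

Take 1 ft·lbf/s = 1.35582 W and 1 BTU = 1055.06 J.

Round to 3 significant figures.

77.7 BTU × 1055.06 = 81978.2 J
P = E / t = 81978.2 J / 5.41 s = 15153.1 W
15153.1 W ÷ (1.35582 W/ft·lbf/s) = 11176.3 ft·lbf/s

1.12×10⁴ ft·lbf/s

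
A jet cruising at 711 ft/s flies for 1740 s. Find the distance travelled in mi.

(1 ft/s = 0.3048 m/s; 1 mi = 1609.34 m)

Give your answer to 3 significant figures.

234 mi

711 ft/s × 0.3048 → 216.713 m/s
d = v × t = 216.713 m/s × 1740 s = 377081 m
377081 m ÷ (1609.34 m/mi) = 234.308 mi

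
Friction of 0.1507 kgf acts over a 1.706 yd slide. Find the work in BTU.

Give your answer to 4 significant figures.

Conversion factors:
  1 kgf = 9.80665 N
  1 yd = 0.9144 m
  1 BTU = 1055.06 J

0.002185 BTU

0.1507 kgf × 9.80665 = 1.47786 N
1.706 yd × 0.9144 = 1.55997 m
W = F × d = 1.47786 N × 1.55997 m = 2.30542 J
2.30542 J ÷ (1055.06 J/BTU) = 0.00218511 BTU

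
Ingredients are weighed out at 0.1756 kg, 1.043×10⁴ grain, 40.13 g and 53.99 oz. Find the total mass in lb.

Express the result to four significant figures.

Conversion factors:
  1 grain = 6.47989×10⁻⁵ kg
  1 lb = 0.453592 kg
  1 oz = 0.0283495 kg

5.340 lb

0.1756 kg (already kg)
1.043×10⁴ grain × 6.47989×10⁻⁵ = 0.675853 kg
40.13 g × 0.001 = 0.04013 kg
53.99 oz × 0.0283495 = 1.53059 kg
Sum: 0.1756 + 0.675853 + 0.04013 + 1.53059 = 2.42217 kg
In lb: 2.42217 / 0.453592 = 5.33998 lb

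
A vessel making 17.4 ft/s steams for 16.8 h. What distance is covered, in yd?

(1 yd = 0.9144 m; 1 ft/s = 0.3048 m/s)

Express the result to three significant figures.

17.4 ft/s × 0.3048 → 5.30352 m/s
16.8 h × 3600 → 60480 s
d = v × t = 5.30352 m/s × 60480 s = 320757 m
320757 m ÷ (0.9144 m/yd) = 350784 yd

3.51×10⁵ yd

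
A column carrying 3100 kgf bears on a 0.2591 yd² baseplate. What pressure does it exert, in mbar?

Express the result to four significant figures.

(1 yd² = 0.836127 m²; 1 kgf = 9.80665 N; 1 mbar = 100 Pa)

1403 mbar

3100 kgf × 9.80665 = 30400.6 N
0.2591 yd² × 0.836127 = 0.216641 m²
P = F / A = 30400.6 N / 0.216641 m² = 140327 Pa
140327 Pa ÷ (100 Pa/mbar) = 1403.27 mbar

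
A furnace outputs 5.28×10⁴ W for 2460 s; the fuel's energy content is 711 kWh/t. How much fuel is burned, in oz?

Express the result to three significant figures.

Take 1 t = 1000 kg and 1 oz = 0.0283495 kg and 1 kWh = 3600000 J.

1790 oz

E = P × t = 52800 × 2460 = 1.29888×10⁸ J
711 kWh/t → 2.5596×10⁶ J/kg
m = E / e_s = 1.29888×10⁸ / 2.5596×10⁶ = 50.7454 kg
In oz: 50.7454 / 0.0283495 = 1789.99 oz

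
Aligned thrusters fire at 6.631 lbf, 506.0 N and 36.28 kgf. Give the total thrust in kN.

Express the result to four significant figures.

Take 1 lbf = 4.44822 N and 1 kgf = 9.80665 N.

6.631 lbf × 4.44822 = 29.4961 N
506.0 N (already N)
36.28 kgf × 9.80665 = 355.785 N
Combined: 29.4961 + 506 + 355.785 = 891.281 N
In kN: 891.281 / 1000 = 0.891281 kN

0.8913 kN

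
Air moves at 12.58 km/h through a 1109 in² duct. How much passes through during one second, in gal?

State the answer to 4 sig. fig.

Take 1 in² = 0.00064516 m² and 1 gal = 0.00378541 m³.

660.5 gal

12.58 km/h × (1/3.6) → 3.49444 m/s
1109 in² × 0.00064516 → 0.715482 m²
V = v × A × t = 3.49444 m/s × 0.715482 m² × 1 s = 2.50021 m³
2.50021 m³ ÷ (0.00378541 m³/gal) = 660.486 gal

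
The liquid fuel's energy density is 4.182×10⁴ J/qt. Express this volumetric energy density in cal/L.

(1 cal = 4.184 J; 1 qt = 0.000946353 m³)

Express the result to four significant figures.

1.056×10⁴ cal/L

4.182×10⁴ J/qt ÷ 0.000946353 m³/qt = 4.41907×10⁷ J/m³
4.41907×10⁷ J/m³ ÷ 4.184 J/cal × 0.001 m³/L = 10561.8 cal/L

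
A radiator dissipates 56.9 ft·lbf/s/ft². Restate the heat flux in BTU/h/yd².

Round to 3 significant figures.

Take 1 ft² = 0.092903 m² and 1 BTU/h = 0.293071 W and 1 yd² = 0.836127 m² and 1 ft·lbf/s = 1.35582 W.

2370 BTU/h/yd²

56.9 ft·lbf/s/ft² × 1.35582 W/ft·lbf/s ÷ 0.092903 m²/ft² = 830.395 W/m²
830.395 W/m² ÷ 0.293071 W/BTU/h × 0.836127 m²/yd² = 2369.1 BTU/h/yd²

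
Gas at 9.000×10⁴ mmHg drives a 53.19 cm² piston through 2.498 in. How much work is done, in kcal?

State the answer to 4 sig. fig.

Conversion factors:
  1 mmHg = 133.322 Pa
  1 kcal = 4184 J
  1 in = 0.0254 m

9.000×10⁴ mmHg → 1.1999×10⁷ Pa
53.19 cm² → 0.005319 m²
F = P × A = 1.1999×10⁷ × 0.005319 = 63822.7 N
2.498 in → 0.0634492 m
W = F × d = 63822.7 × 0.0634492 = 4049.5 J
In kcal: 4049.5 / 4184 = 0.967854 kcal

0.9679 kcal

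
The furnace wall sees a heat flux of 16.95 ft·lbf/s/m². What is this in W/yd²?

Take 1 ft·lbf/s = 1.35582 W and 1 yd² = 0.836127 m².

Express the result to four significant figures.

19.22 W/yd²

16.95 ft·lbf/s/m² × 1.35582 W/ft·lbf/s = 22.9811 W/m²
22.9811 W/m² × 0.836127 m²/yd² = 19.2151 W/yd²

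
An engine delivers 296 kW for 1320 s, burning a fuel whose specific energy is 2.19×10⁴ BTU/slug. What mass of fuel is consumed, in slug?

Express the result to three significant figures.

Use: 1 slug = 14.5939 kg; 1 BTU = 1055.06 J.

16.9 slug

296 kW → 296000 W
E = P × t = 296000 × 1320 = 3.9072×10⁸ J
2.19×10⁴ BTU/slug → 1.58325×10⁶ J/kg
m = E / e_s = 3.9072×10⁸ / 1.58325×10⁶ = 246.784 kg
In slug: 246.784 / 14.5939 = 16.9101 slug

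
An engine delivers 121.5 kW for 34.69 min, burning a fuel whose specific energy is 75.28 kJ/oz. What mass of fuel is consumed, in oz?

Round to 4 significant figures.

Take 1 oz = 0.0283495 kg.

121.5 kW → 121500 W
34.69 min → 2081.4 s
E = P × t = 121500 × 2081.4 = 2.5289×10⁸ J
75.28 kJ/oz → 2.65543×10⁶ J/kg
m = E / e_s = 2.5289×10⁸ / 2.65543×10⁶ = 95.235 kg
In oz: 95.235 / 0.0283495 = 3359.32 oz

3359 oz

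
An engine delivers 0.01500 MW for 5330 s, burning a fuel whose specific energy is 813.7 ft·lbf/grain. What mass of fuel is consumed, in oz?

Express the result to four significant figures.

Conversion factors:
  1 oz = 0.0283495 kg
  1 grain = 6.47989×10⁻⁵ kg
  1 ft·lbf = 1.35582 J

0.01500 MW → 15000 W
E = P × t = 15000 × 5330 = 7.995×10⁷ J
813.7 ft·lbf/grain → 1.70255×10⁷ J/kg
m = E / e_s = 7.995×10⁷ / 1.70255×10⁷ = 4.6959 kg
In oz: 4.6959 / 0.0283495 = 165.643 oz

165.6 oz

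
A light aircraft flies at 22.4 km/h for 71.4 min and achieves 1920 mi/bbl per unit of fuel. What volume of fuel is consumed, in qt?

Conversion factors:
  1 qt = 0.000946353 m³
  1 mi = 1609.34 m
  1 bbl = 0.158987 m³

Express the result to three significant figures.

22.4 km/h → 6.22222 m/s
71.4 min → 4284 s
d = v × t = 6.22222 × 4284 = 26656 m
1920 mi/bbl → 1.94351×10⁷ m/m³
V = d / (distance per unit fuel) = 26656 / 1.94351×10⁷ = 0.00137154 m³
In qt: 0.00137154 / 0.000946353 = 1.44929 qt

1.45 qt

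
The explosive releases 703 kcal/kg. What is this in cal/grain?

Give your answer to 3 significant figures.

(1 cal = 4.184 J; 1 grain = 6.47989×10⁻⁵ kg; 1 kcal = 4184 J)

45.6 cal/grain

703 kcal/kg × 4184 J/kcal = 2.94135×10⁶ J/kg
2.94135×10⁶ J/kg ÷ 4.184 J/cal × 6.47989×10⁻⁵ kg/grain = 45.5536 cal/grain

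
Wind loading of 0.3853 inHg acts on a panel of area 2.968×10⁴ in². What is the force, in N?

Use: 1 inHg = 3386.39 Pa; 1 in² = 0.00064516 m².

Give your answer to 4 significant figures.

0.3853 inHg × 3386.39 = 1304.78 Pa
2.968×10⁴ in² × 0.00064516 = 19.1483 m²
F = P × A = 1304.78 Pa × 19.1483 m² = 24984.3 N

2.498×10⁴ N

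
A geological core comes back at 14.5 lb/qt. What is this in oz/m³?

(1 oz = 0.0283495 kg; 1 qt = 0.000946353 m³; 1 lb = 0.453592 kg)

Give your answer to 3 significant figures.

2.45×10⁵ oz/m³

14.5 lb/qt × 0.453592 kg/lb ÷ 0.000946353 m³/qt = 6949.93 kg/m³
6949.93 kg/m³ ÷ 0.0283495 kg/oz = 245152 oz/m³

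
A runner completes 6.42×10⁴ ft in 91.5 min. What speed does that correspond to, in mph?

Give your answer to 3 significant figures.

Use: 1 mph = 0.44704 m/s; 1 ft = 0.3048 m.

7.97 mph

6.42×10⁴ ft × 0.3048 → 19568.2 m
91.5 min × 60 → 5490 s
v = d / t = 19568.2 m / 5490 s = 3.56434 m/s
3.56434 m/s ÷ (0.44704 m/s/mph) = 7.9732 mph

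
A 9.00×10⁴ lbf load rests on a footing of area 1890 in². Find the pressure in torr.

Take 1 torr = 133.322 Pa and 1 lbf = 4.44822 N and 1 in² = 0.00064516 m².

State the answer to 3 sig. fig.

9.00×10⁴ lbf × 4.44822 = 400340 N
1890 in² × 0.00064516 = 1.21935 m²
P = F / A = 400340 N / 1.21935 m² = 328322 Pa
328322 Pa ÷ (133.322 Pa/torr) = 2462.62 torr

2460 torr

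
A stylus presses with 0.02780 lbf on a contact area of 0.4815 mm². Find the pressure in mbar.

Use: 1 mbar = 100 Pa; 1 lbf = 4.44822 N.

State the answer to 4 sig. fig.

2568 mbar

0.02780 lbf × 4.44822 = 0.123661 N
0.4815 mm² × 10⁻⁶ = 4.815×10⁻⁷ m²
P = F / A = 0.123661 N / 4.815×10⁻⁷ m² = 256825 Pa
256825 Pa ÷ (100 Pa/mbar) = 2568.25 mbar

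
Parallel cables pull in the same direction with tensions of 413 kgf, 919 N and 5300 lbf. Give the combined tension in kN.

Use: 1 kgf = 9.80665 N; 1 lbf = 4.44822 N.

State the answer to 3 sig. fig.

28.5 kN

413 kgf × 9.80665 → 4050.15 N
919 N (already N)
5300 lbf × 4.44822 → 23575.6 N
Combined: 4050.15 + 919 + 23575.6 = 28544.8 N
In kN: 28544.8 / 1000 = 28.5448 kN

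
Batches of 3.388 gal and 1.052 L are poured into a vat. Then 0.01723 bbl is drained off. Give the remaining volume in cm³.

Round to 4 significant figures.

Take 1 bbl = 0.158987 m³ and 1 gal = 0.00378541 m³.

1.114×10⁴ cm³

3.388 gal × 0.00378541 → 0.012825 m³
1.052 L × 0.001 → 0.001052 m³
0.01723 bbl × 0.158987 → 0.00273935 m³
Result: 0.012825 + 0.001052 − 0.00273935 = 0.0111376 m³
In cm³: 0.0111376 / 10⁻⁶ = 11137.6 cm³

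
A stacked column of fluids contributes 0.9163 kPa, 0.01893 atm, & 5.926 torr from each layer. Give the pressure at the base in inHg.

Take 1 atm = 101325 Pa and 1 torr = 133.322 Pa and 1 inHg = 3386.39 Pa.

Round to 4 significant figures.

0.9163 kPa × 1000 → 916.3 Pa
0.01893 atm × 101325 → 1918.08 Pa
5.926 torr × 133.322 → 790.066 Pa
Combined: 916.3 + 1918.08 + 790.066 = 3624.45 Pa
In inHg: 3624.45 / 3386.39 = 1.0703 inHg

1.070 inHg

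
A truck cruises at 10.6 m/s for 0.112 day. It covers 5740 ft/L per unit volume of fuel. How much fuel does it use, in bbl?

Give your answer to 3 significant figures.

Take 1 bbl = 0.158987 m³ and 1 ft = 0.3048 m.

0.112 day → 9676.8 s
d = v × t = 10.6 × 9676.8 = 102574 m
5740 ft/L → 1.74955×10⁶ m/m³
V = d / (distance per unit fuel) = 102574 / 1.74955×10⁶ = 0.0586288 m³
In bbl: 0.0586288 / 0.158987 = 0.368765 bbl

0.369 bbl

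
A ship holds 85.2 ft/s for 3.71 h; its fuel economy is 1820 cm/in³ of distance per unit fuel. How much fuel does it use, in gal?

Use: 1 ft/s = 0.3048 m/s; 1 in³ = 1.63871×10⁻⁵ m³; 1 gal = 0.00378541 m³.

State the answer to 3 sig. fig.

85.2 ft/s → 25.969 m/s
3.71 h → 13356 s
d = v × t = 25.969 × 13356 = 346842 m
1820 cm/in³ → 1.11063×10⁶ m/m³
V = d / (distance per unit fuel) = 346842 / 1.11063×10⁶ = 0.312293 m³
In gal: 0.312293 / 0.00378541 = 82.4991 gal

82.5 gal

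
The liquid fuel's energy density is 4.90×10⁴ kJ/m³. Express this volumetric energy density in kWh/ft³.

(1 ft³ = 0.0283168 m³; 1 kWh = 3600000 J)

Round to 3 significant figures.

4.90×10⁴ kJ/m³ × 1000 J/kJ = 4.9×10⁷ J/m³
4.9×10⁷ J/m³ ÷ 3600000 J/kWh × 0.0283168 m³/ft³ = 0.385423 kWh/ft³

0.385 kWh/ft³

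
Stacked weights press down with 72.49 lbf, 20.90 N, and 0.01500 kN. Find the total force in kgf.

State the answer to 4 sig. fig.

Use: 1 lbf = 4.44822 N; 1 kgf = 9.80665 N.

72.49 lbf × 4.44822 → 322.451 N
20.90 N (already N)
0.01500 kN × 1000 → 15 N
Total: 322.451 + 20.9 + 15 = 358.351 N
In kgf: 358.351 / 9.80665 = 36.5416 kgf

36.54 kgf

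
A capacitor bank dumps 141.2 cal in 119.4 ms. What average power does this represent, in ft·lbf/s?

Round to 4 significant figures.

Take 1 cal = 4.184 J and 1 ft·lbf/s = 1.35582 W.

141.2 cal × 4.184 → 590.781 J
119.4 ms × 0.001 → 0.1194 s
P = E / t = 590.781 J / 0.1194 s = 4947.91 W
4947.91 W ÷ (1.35582 W/ft·lbf/s) = 3649.39 ft·lbf/s

3649 ft·lbf/s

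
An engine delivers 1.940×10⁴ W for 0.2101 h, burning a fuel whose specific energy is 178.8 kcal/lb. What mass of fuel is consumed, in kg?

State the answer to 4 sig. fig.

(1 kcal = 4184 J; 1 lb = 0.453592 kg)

0.2101 h → 756.36 s
E = P × t = 19400 × 756.36 = 1.46734×10⁷ J
178.8 kcal/lb → 1.64928×10⁶ J/kg
m = E / e_s = 1.46734×10⁷ / 1.64928×10⁶ = 8.89685 kg

8.897 kg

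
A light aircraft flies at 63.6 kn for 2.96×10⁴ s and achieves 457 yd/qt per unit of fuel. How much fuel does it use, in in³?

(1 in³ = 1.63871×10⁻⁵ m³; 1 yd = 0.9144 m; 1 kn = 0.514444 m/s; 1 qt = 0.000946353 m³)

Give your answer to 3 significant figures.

1.34×10⁵ in³

63.6 kn → 32.7186 m/s
d = v × t = 32.7186 × 29600 = 968471 m
457 yd/qt → 441570 m/m³
V = d / (distance per unit fuel) = 968471 / 441570 = 2.19324 m³
In in³: 2.19324 / 1.63871×10⁻⁵ = 133839 in³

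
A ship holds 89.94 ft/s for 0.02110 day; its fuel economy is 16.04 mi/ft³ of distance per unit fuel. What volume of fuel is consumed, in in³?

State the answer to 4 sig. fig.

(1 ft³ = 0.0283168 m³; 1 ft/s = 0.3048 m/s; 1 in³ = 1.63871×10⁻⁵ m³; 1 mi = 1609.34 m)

3345 in³

89.94 ft/s → 27.4137 m/s
0.02110 day → 1823.04 s
d = v × t = 27.4137 × 1823.04 = 49976.3 m
16.04 mi/ft³ → 911608 m/m³
V = d / (distance per unit fuel) = 49976.3 / 911608 = 0.0548221 m³
In in³: 0.0548221 / 1.63871×10⁻⁵ = 3345.44 in³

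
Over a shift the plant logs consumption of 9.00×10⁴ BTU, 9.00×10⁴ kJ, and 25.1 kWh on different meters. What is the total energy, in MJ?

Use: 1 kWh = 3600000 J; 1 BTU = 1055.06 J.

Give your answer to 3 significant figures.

9.00×10⁴ BTU × 1055.06 → 9.49554×10⁷ J
9.00×10⁴ kJ × 1000 → 9×10⁷ J
25.1 kWh × 3600000 → 9.036×10⁷ J
Sum: 9.49554×10⁷ + 9×10⁷ + 9.036×10⁷ = 2.75315×10⁸ J
In MJ: 2.75315×10⁸ / 1000000 = 275.315 MJ

275 MJ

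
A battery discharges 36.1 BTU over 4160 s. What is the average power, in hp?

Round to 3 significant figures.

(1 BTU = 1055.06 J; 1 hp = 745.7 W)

0.0123 hp

36.1 BTU × 1055.06 → 38087.7 J
P = E / t = 38087.7 J / 4160 s = 9.1557 W
9.1557 W ÷ (745.7 W/hp) = 0.012278 hp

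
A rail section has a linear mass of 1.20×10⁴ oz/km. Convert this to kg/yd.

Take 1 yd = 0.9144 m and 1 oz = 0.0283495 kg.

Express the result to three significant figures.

0.311 kg/yd

1.20×10⁴ oz/km × 0.0283495 kg/oz ÷ 1000 m/km = 0.340194 kg/m
0.340194 kg/m × 0.9144 m/yd = 0.311073 kg/yd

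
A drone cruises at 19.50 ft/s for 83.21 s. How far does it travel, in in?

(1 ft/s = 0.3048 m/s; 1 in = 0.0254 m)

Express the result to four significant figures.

19.50 ft/s × 0.3048 = 5.9436 m/s
d = v × t = 5.9436 m/s × 83.21 s = 494.567 m
494.567 m ÷ (0.0254 m/in) = 19471.1 in

1.947×10⁴ in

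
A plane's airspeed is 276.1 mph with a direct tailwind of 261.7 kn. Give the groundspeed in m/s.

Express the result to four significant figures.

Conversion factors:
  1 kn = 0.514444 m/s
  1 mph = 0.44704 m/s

258.1 m/s

276.1 mph × 0.44704 → 123.428 m/s
261.7 kn × 0.514444 → 134.63 m/s
Sum: 123.428 + 134.63 = 258.058 m/s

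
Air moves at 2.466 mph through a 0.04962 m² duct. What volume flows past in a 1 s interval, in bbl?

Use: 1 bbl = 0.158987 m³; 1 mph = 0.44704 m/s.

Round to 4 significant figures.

2.466 mph × 0.44704 → 1.1024 m/s
V = v × A × t = 1.1024 m/s × 0.04962 m² × 1 s = 0.0547011 m³
0.0547011 m³ ÷ (0.158987 m³/bbl) = 0.34406 bbl

0.3441 bbl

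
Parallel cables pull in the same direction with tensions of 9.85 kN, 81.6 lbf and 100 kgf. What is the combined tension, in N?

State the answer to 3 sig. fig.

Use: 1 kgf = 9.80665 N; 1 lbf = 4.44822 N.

9.85 kN × 1000 → 9850 N
81.6 lbf × 4.44822 → 362.975 N
100 kgf × 9.80665 → 980.665 N
Sum: 9850 + 362.975 + 980.665 = 11193.6 N

1.12×10⁴ N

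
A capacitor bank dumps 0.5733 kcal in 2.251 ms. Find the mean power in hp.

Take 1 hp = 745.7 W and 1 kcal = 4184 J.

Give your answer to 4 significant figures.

0.5733 kcal × 4184 = 2398.69 J
2.251 ms × 0.001 = 0.002251 s
P = E / t = 2398.69 J / 0.002251 s = 1.06561×10⁶ W
1.06561×10⁶ W ÷ (745.7 W/hp) = 1429.01 hp

1429 hp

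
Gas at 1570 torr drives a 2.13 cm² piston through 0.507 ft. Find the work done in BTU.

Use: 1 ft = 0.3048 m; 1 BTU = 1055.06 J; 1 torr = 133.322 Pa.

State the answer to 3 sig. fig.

0.00653 BTU

1570 torr → 209316 Pa
2.13 cm² → 2.13×10⁻⁴ m²
F = P × A = 209316 × 2.13×10⁻⁴ = 44.5843 N
0.507 ft → 0.154534 m
W = F × d = 44.5843 × 0.154534 = 6.88979 J
In BTU: 6.88979 / 1055.06 = 0.00653024 BTU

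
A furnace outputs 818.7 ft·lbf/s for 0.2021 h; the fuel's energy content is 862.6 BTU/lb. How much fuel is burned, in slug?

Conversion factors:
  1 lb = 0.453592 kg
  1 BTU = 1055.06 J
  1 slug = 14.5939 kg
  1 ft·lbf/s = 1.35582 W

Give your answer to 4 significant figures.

818.7 ft·lbf/s → 1110.01 W
0.2021 h → 727.56 s
E = P × t = 1110.01 × 727.56 = 807599 J
862.6 BTU/lb → 2.00642×10⁶ J/kg
m = E / e_s = 807599 / 2.00642×10⁶ = 0.402507 kg
In slug: 0.402507 / 14.5939 = 0.0275805 slug

0.02758 slug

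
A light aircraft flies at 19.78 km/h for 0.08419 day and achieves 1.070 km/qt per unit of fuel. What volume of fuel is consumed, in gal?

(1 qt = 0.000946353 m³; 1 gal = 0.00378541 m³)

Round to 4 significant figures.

9.338 gal

19.78 km/h → 5.49444 m/s
0.08419 day → 7274.02 s
d = v × t = 5.49444 × 7274.02 = 39966.7 m
1.070 km/qt → 1.13066×10⁶ m/m³
V = d / (distance per unit fuel) = 39966.7 / 1.13066×10⁶ = 0.0353481 m³
In gal: 0.0353481 / 0.00378541 = 9.33798 gal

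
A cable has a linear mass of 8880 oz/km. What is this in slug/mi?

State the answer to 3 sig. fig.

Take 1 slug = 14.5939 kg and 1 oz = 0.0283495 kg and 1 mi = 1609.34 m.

27.8 slug/mi

8880 oz/km × 0.0283495 kg/oz ÷ 1000 m/km = 0.251744 kg/m
0.251744 kg/m ÷ 14.5939 kg/slug × 1609.34 m/mi = 27.761 slug/mi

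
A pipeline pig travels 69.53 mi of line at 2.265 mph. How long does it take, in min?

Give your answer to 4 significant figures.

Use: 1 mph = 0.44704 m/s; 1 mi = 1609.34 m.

69.53 mi × 1609.34 → 111897 m
2.265 mph × 0.44704 → 1.01255 m/s
t = d / v = 111897 m / 1.01255 m/s = 110510 s
110510 s ÷ (60 s/min) = 1841.83 min

1842 min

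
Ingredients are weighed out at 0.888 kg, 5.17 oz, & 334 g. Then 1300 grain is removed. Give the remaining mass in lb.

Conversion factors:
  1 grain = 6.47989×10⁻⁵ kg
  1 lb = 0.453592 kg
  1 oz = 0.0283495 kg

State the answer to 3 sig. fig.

2.83 lb

0.888 kg (already kg)
5.17 oz × 0.0283495 = 0.146567 kg
334 g × 0.001 = 0.334 kg
1300 grain × 6.47989×10⁻⁵ = 0.0842386 kg
Net: 0.888 + 0.146567 + 0.334 − 0.0842386 = 1.28433 kg
In lb: 1.28433 / 0.453592 = 2.83147 lb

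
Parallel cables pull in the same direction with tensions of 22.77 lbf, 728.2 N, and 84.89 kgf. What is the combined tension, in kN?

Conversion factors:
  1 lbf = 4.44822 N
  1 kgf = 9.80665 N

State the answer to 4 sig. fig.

22.77 lbf × 4.44822 = 101.286 N
728.2 N (already N)
84.89 kgf × 9.80665 = 832.487 N
Total: 101.286 + 728.2 + 832.487 = 1661.97 N
In kN: 1661.97 / 1000 = 1.66197 kN

1.662 kN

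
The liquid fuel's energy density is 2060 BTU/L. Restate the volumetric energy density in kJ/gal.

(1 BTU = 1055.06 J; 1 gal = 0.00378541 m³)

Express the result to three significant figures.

2060 BTU/L × 1055.06 J/BTU ÷ 0.001 m³/L = 2.17342×10⁹ J/m³
2.17342×10⁹ J/m³ ÷ 1000 J/kJ × 0.00378541 m³/gal = 8227.29 kJ/gal

8230 kJ/gal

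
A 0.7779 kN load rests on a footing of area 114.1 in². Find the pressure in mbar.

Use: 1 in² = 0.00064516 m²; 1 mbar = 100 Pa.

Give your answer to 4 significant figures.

105.7 mbar

0.7779 kN × 1000 = 777.9 N
114.1 in² × 0.00064516 = 0.0736128 m²
P = F / A = 777.9 N / 0.0736128 m² = 10567.5 Pa
10567.5 Pa ÷ (100 Pa/mbar) = 105.675 mbar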